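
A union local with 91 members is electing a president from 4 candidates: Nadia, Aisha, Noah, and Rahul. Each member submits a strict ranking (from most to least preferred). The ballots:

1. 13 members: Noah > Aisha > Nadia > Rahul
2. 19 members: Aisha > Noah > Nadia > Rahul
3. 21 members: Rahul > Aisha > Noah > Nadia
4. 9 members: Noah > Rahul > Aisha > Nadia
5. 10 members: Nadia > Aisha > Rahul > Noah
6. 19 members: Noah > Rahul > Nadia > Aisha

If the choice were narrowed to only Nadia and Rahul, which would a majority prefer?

Voters preferring Nadia to Rahul: 42; preferring Rahul to Nadia: 49.
Rahul wins the head-to-head.

Rahul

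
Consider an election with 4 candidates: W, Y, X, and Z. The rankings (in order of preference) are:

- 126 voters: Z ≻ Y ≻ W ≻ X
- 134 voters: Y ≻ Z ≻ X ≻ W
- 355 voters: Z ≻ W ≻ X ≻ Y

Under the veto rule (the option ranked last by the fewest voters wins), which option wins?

Last-place votes: W 134, Y 355, X 126, Z 0.
Z is ranked last by the fewest voters, so Z wins.

Z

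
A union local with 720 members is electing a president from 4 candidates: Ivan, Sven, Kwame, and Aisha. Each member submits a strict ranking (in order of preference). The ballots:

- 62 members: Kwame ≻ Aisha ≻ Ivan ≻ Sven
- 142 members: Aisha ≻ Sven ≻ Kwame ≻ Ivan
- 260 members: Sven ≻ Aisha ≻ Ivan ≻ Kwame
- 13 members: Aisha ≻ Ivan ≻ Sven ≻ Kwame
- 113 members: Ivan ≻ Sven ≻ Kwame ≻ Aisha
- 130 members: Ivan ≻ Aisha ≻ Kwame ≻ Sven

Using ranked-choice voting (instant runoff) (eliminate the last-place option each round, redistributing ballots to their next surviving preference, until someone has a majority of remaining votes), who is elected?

Sven

Round 1: Ivan 243, Sven 260, Kwame 62, Aisha 155. Eliminate Kwame.
Round 2: Ivan 243, Sven 260, Aisha 217. Eliminate Aisha.
Round 3: Ivan 318, Sven 402. Sven has a majority.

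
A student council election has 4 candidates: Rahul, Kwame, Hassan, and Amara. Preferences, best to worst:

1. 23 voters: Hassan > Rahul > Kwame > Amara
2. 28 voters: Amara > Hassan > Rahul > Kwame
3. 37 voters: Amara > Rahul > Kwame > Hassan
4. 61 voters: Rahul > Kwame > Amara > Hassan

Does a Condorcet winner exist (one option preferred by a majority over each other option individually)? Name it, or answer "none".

Rahul

Rahul vs Kwame: 149–0 for Rahul.
Rahul vs Hassan: 98–51 for Rahul.
Rahul vs Amara: 84–65 for Rahul.
Rahul beats every other option head-to-head.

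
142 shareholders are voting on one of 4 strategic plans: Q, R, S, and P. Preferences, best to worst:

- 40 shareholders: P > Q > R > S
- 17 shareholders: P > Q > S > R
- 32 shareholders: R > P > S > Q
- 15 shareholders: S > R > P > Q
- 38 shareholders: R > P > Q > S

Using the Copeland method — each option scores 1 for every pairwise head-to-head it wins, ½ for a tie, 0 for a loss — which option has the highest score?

Q: beats S; loses to R and P → score 1.
R: beats Q, S, and P → score 3.
S: loses to Q, R, and P → score 0.
P: beats Q and S; loses to R → score 2.
R has the best pairwise record.

R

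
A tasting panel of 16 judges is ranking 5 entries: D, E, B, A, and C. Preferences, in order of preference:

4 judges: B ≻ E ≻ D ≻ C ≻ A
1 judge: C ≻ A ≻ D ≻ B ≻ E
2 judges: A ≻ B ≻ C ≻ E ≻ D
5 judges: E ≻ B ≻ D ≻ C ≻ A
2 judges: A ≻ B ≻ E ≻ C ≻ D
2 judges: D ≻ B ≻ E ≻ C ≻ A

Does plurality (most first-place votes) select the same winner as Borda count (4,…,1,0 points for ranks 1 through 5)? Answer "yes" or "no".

Plurality — first-place votes: D 2, E 5, B 4, A 4, C 1. Winner: E.
Borda — scores: D 28, E 42, B 50, A 19, C 21. Winner: B.
The two methods disagree.

no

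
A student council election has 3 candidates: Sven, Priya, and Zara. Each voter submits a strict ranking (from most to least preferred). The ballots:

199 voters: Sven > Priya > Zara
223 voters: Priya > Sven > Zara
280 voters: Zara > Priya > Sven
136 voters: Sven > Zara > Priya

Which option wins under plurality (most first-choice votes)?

Sven

First-place votes: Sven 335, Priya 223, Zara 280.
Sven has the most first-place votes.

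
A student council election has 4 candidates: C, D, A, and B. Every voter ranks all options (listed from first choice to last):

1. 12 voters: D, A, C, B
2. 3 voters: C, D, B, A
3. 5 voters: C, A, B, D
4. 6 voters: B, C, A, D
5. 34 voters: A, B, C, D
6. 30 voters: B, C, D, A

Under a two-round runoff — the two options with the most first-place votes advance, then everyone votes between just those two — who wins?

A

Round 1 first-place votes: C 8, D 12, A 34, B 36.
B and A advance.
Runoff: B is preferred to A by 39 voters; A by 51.
A wins the runoff.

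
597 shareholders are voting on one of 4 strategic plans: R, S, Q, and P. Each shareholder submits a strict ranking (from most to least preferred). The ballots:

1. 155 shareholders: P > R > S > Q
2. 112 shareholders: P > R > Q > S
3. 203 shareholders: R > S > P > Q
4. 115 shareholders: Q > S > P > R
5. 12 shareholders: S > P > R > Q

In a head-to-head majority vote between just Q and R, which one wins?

R

Voters preferring Q to R: 115; preferring R to Q: 482.
R wins the head-to-head.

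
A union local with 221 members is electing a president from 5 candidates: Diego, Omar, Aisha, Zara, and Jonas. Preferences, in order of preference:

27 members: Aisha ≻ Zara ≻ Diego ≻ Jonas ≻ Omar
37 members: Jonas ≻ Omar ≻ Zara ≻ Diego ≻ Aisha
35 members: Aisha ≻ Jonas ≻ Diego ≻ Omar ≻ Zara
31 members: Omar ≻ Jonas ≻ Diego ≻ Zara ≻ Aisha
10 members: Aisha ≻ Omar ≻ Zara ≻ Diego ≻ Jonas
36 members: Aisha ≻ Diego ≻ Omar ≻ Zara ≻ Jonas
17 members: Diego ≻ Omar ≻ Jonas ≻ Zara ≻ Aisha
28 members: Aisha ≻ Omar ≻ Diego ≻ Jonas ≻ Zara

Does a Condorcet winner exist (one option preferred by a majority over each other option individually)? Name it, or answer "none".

Aisha

Aisha vs Diego: 136–85 for Aisha.
Aisha vs Omar: 136–85 for Aisha.
Aisha vs Zara: 136–85 for Aisha.
Aisha vs Jonas: 136–85 for Aisha.
Aisha beats every other option head-to-head.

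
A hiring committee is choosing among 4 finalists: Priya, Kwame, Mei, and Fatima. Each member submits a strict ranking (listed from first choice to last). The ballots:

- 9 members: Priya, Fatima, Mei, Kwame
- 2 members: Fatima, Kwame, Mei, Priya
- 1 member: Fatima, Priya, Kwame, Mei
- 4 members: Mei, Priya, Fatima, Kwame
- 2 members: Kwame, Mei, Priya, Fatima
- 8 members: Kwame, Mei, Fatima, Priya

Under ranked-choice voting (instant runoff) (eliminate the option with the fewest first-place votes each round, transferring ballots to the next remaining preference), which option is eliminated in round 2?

Mei

Round 1: Priya 9, Kwame 10, Mei 4, Fatima 3. Eliminate Fatima.
Round 2: Priya 10, Kwame 12, Mei 4. Eliminate Mei.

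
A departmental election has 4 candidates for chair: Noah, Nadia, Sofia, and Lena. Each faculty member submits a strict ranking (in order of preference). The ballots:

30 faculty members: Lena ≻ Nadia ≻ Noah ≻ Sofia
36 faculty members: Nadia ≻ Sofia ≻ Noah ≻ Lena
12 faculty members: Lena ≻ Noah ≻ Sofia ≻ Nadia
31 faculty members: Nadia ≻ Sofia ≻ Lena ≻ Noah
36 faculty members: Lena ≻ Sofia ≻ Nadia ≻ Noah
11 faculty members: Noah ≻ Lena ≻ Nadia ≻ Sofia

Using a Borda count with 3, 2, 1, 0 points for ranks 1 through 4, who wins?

Noah: 30·1 + 36·1 + 12·2 + 31·0 + 36·0 + 11·3 = 123
Nadia: 30·2 + 36·3 + 12·0 + 31·3 + 36·1 + 11·1 = 308
Sofia: 30·0 + 36·2 + 12·1 + 31·2 + 36·2 + 11·0 = 218
Lena: 30·3 + 36·0 + 12·3 + 31·1 + 36·3 + 11·2 = 287
Nadia has the highest Borda score (308).

Nadia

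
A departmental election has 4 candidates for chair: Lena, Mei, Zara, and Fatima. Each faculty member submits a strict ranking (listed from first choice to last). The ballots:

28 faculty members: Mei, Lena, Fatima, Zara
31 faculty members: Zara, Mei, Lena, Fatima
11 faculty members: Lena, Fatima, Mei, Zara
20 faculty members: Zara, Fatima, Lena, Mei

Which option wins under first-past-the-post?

First-place votes: Lena 11, Mei 28, Zara 51, Fatima 0.
Zara has the most first-place votes.

Zara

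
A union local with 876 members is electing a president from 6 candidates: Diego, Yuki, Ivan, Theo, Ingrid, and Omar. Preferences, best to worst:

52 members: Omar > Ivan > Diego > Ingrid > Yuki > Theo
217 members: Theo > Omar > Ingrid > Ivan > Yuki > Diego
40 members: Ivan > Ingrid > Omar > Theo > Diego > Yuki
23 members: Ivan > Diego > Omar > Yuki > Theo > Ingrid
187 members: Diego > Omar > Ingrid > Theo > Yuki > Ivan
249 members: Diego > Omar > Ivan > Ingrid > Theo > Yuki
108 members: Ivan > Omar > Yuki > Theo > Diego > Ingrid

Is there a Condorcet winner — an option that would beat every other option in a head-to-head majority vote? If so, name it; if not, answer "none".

Checking pairwise contests:
Ivan beats Diego 440–436.
Diego beats Yuki 551–325.
Omar beats Ivan 705–171.
Diego beats Theo 511–365.
Diego beats Ingrid 619–257.
Diego beats Omar 459–417.
Every option loses at least one head-to-head, so there is no Condorcet winner.

none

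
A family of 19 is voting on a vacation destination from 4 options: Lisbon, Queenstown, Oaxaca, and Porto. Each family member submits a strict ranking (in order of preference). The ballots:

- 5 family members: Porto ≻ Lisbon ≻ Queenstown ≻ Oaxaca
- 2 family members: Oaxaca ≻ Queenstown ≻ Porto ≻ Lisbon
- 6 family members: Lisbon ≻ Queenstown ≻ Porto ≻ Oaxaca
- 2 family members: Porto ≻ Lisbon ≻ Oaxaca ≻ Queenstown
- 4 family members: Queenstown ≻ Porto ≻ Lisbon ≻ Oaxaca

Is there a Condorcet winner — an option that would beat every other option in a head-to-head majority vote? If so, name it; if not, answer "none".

none

Checking pairwise contests:
Porto beats Lisbon 13–6.
Lisbon beats Queenstown 13–6.
Lisbon beats Oaxaca 17–2.
Queenstown beats Porto 12–7.
Every option loses at least one head-to-head, so there is no Condorcet winner.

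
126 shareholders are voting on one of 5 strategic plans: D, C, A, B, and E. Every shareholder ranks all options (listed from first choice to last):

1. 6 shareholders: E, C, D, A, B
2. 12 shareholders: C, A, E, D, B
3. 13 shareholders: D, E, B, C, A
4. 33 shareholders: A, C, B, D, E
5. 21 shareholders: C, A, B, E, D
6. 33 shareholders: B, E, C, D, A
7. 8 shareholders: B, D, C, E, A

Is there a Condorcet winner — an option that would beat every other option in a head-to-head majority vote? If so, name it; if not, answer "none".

C vs D: 105–21 for C.
C vs A: 93–33 for C.
C vs B: 72–54 for C.
C vs E: 74–52 for C.
C beats every other option head-to-head.

C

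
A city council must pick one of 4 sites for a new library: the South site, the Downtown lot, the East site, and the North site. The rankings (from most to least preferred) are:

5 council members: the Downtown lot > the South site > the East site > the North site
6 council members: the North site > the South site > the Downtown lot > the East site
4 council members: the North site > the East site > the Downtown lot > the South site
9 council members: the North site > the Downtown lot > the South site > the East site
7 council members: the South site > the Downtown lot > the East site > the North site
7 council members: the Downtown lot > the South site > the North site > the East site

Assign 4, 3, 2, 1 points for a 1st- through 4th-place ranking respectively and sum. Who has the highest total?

the Downtown lot

the South site: 5·3 + 6·3 + 4·1 + 9·2 + 7·4 + 7·3 = 104
the Downtown lot: 5·4 + 6·2 + 4·2 + 9·3 + 7·3 + 7·4 = 116
the East site: 5·2 + 6·1 + 4·3 + 9·1 + 7·2 + 7·1 = 58
the North site: 5·1 + 6·4 + 4·4 + 9·4 + 7·1 + 7·2 = 102
the Downtown lot has the highest Borda score (116).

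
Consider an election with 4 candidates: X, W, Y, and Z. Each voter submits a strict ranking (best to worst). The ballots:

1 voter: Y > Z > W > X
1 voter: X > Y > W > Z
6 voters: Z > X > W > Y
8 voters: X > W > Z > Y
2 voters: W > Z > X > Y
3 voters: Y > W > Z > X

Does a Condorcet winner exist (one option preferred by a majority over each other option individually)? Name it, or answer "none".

Checking pairwise contests:
Z beats X 12–9.
X beats W 15–6.
X beats Y 17–4.
W beats Z 14–7.
Every option loses at least one head-to-head, so there is no Condorcet winner.

none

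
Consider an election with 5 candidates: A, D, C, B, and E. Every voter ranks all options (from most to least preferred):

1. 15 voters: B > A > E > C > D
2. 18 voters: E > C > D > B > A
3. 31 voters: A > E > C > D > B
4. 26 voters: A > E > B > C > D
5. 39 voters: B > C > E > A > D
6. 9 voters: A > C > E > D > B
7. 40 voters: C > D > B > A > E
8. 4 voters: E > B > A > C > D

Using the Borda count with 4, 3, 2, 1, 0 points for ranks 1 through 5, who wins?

C

A: 15·3 + 18·0 + 31·4 + 26·4 + 39·1 + 9·4 + 40·1 + 4·2 = 396
D: 15·0 + 18·2 + 31·1 + 26·0 + 39·0 + 9·1 + 40·3 + 4·0 = 196
C: 15·1 + 18·3 + 31·2 + 26·1 + 39·3 + 9·3 + 40·4 + 4·1 = 465
B: 15·4 + 18·1 + 31·0 + 26·2 + 39·4 + 9·0 + 40·2 + 4·3 = 378
E: 15·2 + 18·4 + 31·3 + 26·3 + 39·2 + 9·2 + 40·0 + 4·4 = 385
C has the highest Borda score (465).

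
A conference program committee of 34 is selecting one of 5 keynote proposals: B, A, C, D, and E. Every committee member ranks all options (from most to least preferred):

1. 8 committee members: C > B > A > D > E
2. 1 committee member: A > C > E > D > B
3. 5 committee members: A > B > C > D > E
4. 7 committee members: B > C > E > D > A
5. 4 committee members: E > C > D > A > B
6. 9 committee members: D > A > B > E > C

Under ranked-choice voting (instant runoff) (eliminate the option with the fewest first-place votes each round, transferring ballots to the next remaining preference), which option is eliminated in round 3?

D

Round 1: B 7, A 6, C 8, D 9, E 4. Eliminate E.
Round 2: B 7, A 6, C 12, D 9. Eliminate A.
Round 3: B 12, C 13, D 9. Eliminate D.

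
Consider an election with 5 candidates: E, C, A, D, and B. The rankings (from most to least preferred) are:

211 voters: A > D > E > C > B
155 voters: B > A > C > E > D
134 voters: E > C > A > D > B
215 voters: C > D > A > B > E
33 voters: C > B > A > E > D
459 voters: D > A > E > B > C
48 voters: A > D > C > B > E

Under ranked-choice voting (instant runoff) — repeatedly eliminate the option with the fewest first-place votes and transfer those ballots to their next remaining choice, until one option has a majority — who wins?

D

Round 1: E 134, C 248, A 259, D 459, B 155. Eliminate E.
Round 2: C 382, A 259, D 459, B 155. Eliminate B.
Round 3: C 382, A 414, D 459. Eliminate C.
Round 4: A 581, D 674. D has a majority.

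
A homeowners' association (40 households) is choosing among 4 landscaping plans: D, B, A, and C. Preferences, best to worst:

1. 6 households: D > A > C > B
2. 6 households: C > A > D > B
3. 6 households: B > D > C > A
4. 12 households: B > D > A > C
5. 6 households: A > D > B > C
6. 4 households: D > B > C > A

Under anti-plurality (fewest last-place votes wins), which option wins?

D

Last-place votes: D 0, B 12, A 10, C 18.
D is ranked last by the fewest voters, so D wins.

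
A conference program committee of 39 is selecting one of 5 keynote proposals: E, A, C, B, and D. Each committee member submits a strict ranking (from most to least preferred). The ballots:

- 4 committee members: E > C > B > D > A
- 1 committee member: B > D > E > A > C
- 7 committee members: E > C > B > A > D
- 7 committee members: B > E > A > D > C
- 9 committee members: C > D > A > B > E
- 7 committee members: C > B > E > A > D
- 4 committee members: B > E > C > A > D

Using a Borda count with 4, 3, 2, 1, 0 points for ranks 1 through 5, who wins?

C

E: 4·4 + 1·2 + 7·4 + 7·3 + 9·0 + 7·2 + 4·3 = 93
A: 4·0 + 1·1 + 7·1 + 7·2 + 9·2 + 7·1 + 4·1 = 51
C: 4·3 + 1·0 + 7·3 + 7·0 + 9·4 + 7·4 + 4·2 = 105
B: 4·2 + 1·4 + 7·2 + 7·4 + 9·1 + 7·3 + 4·4 = 100
D: 4·1 + 1·3 + 7·0 + 7·1 + 9·3 + 7·0 + 4·0 = 41
C has the highest Borda score (105).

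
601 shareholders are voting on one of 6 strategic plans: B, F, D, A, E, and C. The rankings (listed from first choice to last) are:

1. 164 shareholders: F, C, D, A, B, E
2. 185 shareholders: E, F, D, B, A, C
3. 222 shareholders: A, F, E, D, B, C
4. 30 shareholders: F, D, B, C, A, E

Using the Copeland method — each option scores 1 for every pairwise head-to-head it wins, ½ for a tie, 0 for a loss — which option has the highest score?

F

B: beats C; loses to F, D, A, and E → score 1.
F: beats B, D, A, E, and C → score 5.
D: beats B, A, and C; loses to F and E → score 3.
A: beats B, E, and C; loses to F and D → score 3.
E: beats B, D, and C; loses to F and A → score 3.
C: loses to B, F, D, A, and E → score 0.
F has the best pairwise record.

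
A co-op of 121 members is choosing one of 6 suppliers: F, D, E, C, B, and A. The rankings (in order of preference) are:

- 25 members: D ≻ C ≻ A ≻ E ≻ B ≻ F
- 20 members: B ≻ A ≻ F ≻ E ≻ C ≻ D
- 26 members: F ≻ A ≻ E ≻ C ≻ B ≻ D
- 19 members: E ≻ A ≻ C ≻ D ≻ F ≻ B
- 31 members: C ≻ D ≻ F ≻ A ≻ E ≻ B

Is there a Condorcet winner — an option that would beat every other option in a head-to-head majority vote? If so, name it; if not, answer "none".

A

A vs F: 64–57 for A.
A vs D: 65–56 for A.
A vs E: 102–19 for A.
A vs C: 65–56 for A.
A vs B: 101–20 for A.
A beats every other option head-to-head.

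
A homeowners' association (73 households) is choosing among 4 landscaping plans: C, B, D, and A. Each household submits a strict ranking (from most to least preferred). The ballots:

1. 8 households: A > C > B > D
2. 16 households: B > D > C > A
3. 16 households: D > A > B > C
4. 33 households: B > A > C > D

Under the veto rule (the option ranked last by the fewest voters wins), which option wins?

Last-place votes: C 16, B 0, D 41, A 16.
B is ranked last by the fewest voters, so B wins.

B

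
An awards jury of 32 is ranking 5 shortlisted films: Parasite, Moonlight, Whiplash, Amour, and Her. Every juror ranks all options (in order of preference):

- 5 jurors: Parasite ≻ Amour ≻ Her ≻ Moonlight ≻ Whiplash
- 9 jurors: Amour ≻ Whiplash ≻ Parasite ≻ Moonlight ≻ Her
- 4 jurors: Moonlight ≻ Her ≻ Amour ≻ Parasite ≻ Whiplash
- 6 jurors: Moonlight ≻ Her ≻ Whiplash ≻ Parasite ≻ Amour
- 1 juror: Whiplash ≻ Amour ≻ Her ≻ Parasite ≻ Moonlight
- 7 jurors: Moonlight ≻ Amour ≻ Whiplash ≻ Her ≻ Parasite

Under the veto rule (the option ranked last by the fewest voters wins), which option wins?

Moonlight

Last-place votes: Parasite 7, Moonlight 1, Whiplash 9, Amour 6, Her 9.
Moonlight is ranked last by the fewest voters, so Moonlight wins.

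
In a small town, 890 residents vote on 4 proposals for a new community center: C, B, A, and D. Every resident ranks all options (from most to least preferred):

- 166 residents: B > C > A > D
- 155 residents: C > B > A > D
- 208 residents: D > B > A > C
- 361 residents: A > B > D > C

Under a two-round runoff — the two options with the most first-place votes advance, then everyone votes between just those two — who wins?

Round 1 first-place votes: C 155, B 166, A 361, D 208.
A and D advance.
Runoff: A is preferred to D by 682 voters; D by 208.
A wins the runoff.

A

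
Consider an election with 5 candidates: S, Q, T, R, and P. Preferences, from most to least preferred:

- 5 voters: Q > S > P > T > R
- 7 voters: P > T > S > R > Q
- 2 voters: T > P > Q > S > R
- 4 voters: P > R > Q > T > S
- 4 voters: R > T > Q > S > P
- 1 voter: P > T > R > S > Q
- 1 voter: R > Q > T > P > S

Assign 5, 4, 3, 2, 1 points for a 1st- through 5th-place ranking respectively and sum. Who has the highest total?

S: 5·4 + 7·3 + 2·2 + 4·1 + 4·2 + 1·2 + 1·1 = 60
Q: 5·5 + 7·1 + 2·3 + 4·3 + 4·3 + 1·1 + 1·4 = 67
T: 5·2 + 7·4 + 2·5 + 4·2 + 4·4 + 1·4 + 1·3 = 79
R: 5·1 + 7·2 + 2·1 + 4·4 + 4·5 + 1·3 + 1·5 = 65
P: 5·3 + 7·5 + 2·4 + 4·5 + 4·1 + 1·5 + 1·2 = 89
P has the highest Borda score (89).

P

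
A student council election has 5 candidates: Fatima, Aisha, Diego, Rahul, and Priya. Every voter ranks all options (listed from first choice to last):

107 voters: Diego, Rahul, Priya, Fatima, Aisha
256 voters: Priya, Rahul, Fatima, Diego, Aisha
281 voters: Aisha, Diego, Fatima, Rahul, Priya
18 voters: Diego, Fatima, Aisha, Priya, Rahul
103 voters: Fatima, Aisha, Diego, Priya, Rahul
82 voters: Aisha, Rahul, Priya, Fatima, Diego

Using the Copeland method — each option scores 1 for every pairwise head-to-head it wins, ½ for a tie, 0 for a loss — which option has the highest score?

Fatima: beats Aisha and Diego; loses to Rahul and Priya → score 2.
Aisha: beats Diego, Rahul, and Priya; loses to Fatima → score 3.
Diego: beats Rahul and Priya; loses to Fatima and Aisha → score 2.
Rahul: beats Fatima and Priya; loses to Aisha and Diego → score 2.
Priya: beats Fatima; loses to Aisha, Diego, and Rahul → score 1.
Aisha has the best pairwise record.

Aisha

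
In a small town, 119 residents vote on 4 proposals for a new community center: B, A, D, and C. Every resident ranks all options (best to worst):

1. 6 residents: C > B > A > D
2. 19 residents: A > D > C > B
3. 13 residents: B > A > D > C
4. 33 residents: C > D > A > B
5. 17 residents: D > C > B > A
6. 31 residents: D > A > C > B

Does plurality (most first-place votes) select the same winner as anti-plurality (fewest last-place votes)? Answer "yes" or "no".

yes

Plurality — first-place votes: B 13, A 19, D 48, C 39. Winner: D.
Anti-plurality — last-place votes: B 83, A 17, D 6, C 13. Winner: D.
The two methods agree.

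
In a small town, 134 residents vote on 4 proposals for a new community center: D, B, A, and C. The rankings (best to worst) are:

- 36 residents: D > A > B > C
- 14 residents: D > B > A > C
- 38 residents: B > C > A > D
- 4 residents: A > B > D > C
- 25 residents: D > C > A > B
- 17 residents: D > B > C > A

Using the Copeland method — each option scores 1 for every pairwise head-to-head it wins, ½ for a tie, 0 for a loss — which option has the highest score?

D: beats B, A, and C → score 3.
B: beats A and C; loses to D → score 2.
A: loses to D, B, and C → score 0.
C: beats A; loses to D and B → score 1.
D has the best pairwise record.

D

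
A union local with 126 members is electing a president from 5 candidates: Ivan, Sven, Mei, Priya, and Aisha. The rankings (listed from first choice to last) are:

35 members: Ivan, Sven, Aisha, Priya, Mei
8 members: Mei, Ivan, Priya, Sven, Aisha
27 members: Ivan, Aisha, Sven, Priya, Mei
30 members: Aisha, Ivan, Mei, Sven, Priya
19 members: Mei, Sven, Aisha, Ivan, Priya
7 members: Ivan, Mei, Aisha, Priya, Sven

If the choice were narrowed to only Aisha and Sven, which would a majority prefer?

Aisha

Voters preferring Aisha to Sven: 64; preferring Sven to Aisha: 62.
Aisha wins the head-to-head.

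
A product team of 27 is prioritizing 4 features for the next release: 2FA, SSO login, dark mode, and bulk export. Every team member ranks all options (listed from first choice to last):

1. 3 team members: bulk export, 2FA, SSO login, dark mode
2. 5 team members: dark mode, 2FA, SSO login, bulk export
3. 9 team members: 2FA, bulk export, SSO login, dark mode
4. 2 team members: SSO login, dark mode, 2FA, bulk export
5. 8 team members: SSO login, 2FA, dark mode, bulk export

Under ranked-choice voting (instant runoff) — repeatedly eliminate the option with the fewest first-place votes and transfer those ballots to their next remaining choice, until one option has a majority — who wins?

Round 1: 2FA 9, SSO login 10, dark mode 5, bulk export 3. Eliminate bulk export.
Round 2: 2FA 12, SSO login 10, dark mode 5. Eliminate dark mode.
Round 3: 2FA 17, SSO login 10. 2FA has a majority.

2FA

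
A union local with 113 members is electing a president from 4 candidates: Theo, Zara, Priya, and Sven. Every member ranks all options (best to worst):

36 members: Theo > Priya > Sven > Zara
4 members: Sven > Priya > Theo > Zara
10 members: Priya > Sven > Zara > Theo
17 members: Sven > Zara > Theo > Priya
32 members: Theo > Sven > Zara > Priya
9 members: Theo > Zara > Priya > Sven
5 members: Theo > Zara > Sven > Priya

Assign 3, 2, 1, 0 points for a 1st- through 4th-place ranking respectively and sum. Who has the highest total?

Theo: 36·3 + 4·1 + 10·0 + 17·1 + 32·3 + 9·3 + 5·3 = 267
Zara: 36·0 + 4·0 + 10·1 + 17·2 + 32·1 + 9·2 + 5·2 = 104
Priya: 36·2 + 4·2 + 10·3 + 17·0 + 32·0 + 9·1 + 5·0 = 119
Sven: 36·1 + 4·3 + 10·2 + 17·3 + 32·2 + 9·0 + 5·1 = 188
Theo has the highest Borda score (267).

Theo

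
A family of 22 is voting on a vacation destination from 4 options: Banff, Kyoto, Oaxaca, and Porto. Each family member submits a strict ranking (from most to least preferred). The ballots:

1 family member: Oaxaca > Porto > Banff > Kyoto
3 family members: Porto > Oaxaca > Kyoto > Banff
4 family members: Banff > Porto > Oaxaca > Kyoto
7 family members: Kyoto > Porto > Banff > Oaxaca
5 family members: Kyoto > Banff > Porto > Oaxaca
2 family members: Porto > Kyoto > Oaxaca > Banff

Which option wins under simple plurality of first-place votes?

First-place votes: Banff 4, Kyoto 12, Oaxaca 1, Porto 5.
Kyoto has the most first-place votes.

Kyoto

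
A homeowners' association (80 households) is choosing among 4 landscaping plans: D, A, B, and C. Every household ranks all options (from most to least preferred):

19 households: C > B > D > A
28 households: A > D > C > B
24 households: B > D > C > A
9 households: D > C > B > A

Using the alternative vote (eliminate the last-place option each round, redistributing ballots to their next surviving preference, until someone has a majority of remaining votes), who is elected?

Round 1: D 9, A 28, B 24, C 19. Eliminate D.
Round 2: A 28, B 24, C 28. Eliminate B.
Round 3: A 28, C 52. C has a majority.

C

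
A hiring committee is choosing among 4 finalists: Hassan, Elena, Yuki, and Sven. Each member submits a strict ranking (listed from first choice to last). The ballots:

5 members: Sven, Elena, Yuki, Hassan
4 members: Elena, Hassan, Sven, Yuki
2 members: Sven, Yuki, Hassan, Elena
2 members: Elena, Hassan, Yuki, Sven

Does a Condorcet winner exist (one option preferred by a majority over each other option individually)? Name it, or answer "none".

Sven

Sven vs Hassan: 7–6 for Sven.
Sven vs Elena: 7–6 for Sven.
Sven vs Yuki: 11–2 for Sven.
Sven beats every other option head-to-head.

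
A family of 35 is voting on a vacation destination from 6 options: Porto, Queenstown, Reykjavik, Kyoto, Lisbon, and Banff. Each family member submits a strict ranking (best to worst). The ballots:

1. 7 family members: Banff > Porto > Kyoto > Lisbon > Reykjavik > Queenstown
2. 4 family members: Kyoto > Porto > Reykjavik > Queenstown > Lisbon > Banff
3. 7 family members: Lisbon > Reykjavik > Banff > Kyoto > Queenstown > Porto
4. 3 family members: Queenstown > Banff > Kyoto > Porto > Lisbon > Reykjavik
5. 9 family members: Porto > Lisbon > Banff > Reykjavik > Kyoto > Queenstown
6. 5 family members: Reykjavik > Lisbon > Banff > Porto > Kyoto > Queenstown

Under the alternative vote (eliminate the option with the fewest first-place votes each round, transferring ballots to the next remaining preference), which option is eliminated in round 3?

Round 1: Porto 9, Queenstown 3, Reykjavik 5, Kyoto 4, Lisbon 7, Banff 7. Eliminate Queenstown.
Round 2: Porto 9, Reykjavik 5, Kyoto 4, Lisbon 7, Banff 10. Eliminate Kyoto.
Round 3: Porto 13, Reykjavik 5, Lisbon 7, Banff 10. Eliminate Reykjavik.

Reykjavik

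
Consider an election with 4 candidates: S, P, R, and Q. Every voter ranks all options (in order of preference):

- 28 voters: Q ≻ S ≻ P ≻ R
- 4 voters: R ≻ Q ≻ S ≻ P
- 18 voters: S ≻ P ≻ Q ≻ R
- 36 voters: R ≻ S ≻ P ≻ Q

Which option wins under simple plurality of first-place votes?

First-place votes: S 18, P 0, R 40, Q 28.
R has the most first-place votes.

R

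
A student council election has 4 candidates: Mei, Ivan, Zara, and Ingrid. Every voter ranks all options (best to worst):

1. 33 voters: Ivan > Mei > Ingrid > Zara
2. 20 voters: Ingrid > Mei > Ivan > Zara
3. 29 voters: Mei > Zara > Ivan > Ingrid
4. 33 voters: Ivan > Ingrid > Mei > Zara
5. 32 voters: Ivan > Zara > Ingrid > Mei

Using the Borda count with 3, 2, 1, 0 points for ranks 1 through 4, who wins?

Mei: 33·2 + 20·2 + 29·3 + 33·1 + 32·0 = 226
Ivan: 33·3 + 20·1 + 29·1 + 33·3 + 32·3 = 343
Zara: 33·0 + 20·0 + 29·2 + 33·0 + 32·2 = 122
Ingrid: 33·1 + 20·3 + 29·0 + 33·2 + 32·1 = 191
Ivan has the highest Borda score (343).

Ivan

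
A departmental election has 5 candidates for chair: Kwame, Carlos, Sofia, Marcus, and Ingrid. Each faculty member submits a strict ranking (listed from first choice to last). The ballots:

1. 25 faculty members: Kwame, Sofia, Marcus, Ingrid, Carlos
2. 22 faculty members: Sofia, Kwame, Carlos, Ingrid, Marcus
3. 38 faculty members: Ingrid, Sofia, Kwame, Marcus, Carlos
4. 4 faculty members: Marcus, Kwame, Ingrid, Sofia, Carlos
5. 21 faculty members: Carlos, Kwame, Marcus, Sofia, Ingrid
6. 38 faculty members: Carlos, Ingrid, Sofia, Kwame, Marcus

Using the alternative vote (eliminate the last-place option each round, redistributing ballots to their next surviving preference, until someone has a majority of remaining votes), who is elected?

Kwame

Round 1: Kwame 25, Carlos 59, Sofia 22, Marcus 4, Ingrid 38. Eliminate Marcus.
Round 2: Kwame 29, Carlos 59, Sofia 22, Ingrid 38. Eliminate Sofia.
Round 3: Kwame 51, Carlos 59, Ingrid 38. Eliminate Ingrid.
Round 4: Kwame 89, Carlos 59. Kwame has a majority.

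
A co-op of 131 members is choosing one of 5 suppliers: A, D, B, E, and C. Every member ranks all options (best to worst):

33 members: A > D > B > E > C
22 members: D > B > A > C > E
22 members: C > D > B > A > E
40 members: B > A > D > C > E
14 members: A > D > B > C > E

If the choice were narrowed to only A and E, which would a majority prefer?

A

Voters preferring A to E: 131; preferring E to A: 0.
A wins the head-to-head.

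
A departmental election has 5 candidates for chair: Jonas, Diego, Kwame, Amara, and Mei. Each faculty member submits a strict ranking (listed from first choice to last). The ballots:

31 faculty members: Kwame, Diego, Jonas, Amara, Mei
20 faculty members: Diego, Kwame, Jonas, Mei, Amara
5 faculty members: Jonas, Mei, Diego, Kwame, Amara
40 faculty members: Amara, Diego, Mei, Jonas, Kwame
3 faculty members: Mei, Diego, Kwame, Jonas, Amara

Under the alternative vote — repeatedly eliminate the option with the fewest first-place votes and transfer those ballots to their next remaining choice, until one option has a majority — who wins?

Kwame

Round 1: Jonas 5, Diego 20, Kwame 31, Amara 40, Mei 3. Eliminate Mei.
Round 2: Jonas 5, Diego 23, Kwame 31, Amara 40. Eliminate Jonas.
Round 3: Diego 28, Kwame 31, Amara 40. Eliminate Diego.
Round 4: Kwame 59, Amara 40. Kwame has a majority.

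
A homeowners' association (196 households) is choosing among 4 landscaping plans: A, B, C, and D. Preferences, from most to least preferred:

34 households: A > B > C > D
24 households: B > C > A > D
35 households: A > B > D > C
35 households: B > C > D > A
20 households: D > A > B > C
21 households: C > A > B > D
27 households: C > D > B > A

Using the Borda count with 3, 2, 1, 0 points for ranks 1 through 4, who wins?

A: 34·3 + 24·1 + 35·3 + 35·0 + 20·2 + 21·2 + 27·0 = 313
B: 34·2 + 24·3 + 35·2 + 35·3 + 20·1 + 21·1 + 27·1 = 383
C: 34·1 + 24·2 + 35·0 + 35·2 + 20·0 + 21·3 + 27·3 = 296
D: 34·0 + 24·0 + 35·1 + 35·1 + 20·3 + 21·0 + 27·2 = 184
B has the highest Borda score (383).

B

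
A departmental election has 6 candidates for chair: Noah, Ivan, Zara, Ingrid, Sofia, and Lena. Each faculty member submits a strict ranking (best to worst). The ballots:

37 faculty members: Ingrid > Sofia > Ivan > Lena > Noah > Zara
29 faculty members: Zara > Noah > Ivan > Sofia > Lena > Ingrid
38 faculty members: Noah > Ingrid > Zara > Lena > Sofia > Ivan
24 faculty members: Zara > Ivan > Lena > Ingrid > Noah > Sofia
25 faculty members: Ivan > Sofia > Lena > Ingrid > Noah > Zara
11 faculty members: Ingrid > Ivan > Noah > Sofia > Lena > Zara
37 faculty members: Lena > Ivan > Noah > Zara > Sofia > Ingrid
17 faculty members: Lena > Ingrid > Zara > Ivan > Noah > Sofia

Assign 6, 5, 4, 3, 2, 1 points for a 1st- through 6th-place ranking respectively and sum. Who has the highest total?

Noah: 37·2 + 29·5 + 38·6 + 24·2 + 25·2 + 11·4 + 37·4 + 17·2 = 771
Ivan: 37·4 + 29·4 + 38·1 + 24·5 + 25·6 + 11·5 + 37·5 + 17·3 = 863
Zara: 37·1 + 29·6 + 38·4 + 24·6 + 25·1 + 11·1 + 37·3 + 17·4 = 722
Ingrid: 37·6 + 29·1 + 38·5 + 24·3 + 25·3 + 11·6 + 37·1 + 17·5 = 776
Sofia: 37·5 + 29·3 + 38·2 + 24·1 + 25·5 + 11·3 + 37·2 + 17·1 = 621
Lena: 37·3 + 29·2 + 38·3 + 24·4 + 25·4 + 11·2 + 37·6 + 17·6 = 825
Ivan has the highest Borda score (863).

Ivan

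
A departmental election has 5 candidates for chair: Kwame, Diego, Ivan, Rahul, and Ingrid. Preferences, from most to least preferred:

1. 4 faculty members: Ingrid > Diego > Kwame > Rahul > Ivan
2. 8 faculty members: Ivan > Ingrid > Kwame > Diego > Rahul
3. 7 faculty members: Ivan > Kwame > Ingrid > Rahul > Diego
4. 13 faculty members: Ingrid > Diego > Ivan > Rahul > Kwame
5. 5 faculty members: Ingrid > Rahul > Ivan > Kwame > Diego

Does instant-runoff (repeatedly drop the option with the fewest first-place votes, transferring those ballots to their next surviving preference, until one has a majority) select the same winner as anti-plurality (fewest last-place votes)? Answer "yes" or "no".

Instant-runoff — R1 Kwame 0, Diego 0, Ivan 15, Rahul 0, Ingrid 22 (Ingrid winner). Winner: Ingrid.
Anti-plurality — last-place votes: Kwame 13, Diego 12, Ivan 4, Rahul 8, Ingrid 0. Winner: Ingrid.
The two methods agree.

yes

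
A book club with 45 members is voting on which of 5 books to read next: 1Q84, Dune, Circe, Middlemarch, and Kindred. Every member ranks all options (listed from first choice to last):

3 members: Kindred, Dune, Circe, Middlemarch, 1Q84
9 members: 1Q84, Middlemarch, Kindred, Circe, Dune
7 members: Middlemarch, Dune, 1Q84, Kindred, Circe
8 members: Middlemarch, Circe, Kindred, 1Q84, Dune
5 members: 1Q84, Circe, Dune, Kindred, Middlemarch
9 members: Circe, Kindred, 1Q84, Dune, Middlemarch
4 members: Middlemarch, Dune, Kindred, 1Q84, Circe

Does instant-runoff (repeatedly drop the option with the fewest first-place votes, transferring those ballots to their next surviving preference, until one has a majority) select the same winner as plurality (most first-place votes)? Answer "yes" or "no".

Instant-runoff — R1 1Q84 14, Dune 0, Circe 9, Middlemarch 19, Kindred 3 (Dune out); R2 1Q84 14, Circe 9, Middlemarch 19, Kindred 3 (Kindred out); R3 1Q84 14, Circe 12, Middlemarch 19 (Circe out); R4 1Q84 23, Middlemarch 22 (1Q84 winner). Winner: 1Q84.
Plurality — first-place votes: 1Q84 14, Dune 0, Circe 9, Middlemarch 19, Kindred 3. Winner: Middlemarch.
The two methods disagree.

no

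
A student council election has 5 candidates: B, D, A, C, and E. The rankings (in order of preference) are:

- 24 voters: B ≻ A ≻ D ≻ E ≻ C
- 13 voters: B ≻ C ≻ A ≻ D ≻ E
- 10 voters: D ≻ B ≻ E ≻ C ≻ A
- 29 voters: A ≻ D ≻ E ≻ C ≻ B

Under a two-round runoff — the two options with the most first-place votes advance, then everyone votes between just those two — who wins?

B

Round 1 first-place votes: B 37, D 10, A 29, C 0, E 0.
B and A advance.
Runoff: B is preferred to A by 47 voters; A by 29.
B wins the runoff.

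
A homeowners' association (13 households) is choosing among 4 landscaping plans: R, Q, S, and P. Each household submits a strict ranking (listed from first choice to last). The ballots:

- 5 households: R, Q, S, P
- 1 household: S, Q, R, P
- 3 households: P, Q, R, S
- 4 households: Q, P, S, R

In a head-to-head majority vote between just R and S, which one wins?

Voters preferring R to S: 8; preferring S to R: 5.
R wins the head-to-head.

R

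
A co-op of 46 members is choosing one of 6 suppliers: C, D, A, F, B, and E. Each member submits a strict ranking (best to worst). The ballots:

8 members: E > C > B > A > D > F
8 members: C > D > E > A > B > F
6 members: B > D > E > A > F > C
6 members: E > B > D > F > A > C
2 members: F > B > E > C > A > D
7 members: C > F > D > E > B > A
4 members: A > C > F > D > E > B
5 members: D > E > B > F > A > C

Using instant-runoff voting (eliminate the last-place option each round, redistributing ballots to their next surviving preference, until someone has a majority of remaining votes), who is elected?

E

Round 1: C 15, D 5, A 4, F 2, B 6, E 14. Eliminate F.
Round 2: C 15, D 5, A 4, B 8, E 14. Eliminate A.
Round 3: C 19, D 5, B 8, E 14. Eliminate D.
Round 4: C 19, B 8, E 19. Eliminate B.
Round 5: C 19, E 27. E has a majority.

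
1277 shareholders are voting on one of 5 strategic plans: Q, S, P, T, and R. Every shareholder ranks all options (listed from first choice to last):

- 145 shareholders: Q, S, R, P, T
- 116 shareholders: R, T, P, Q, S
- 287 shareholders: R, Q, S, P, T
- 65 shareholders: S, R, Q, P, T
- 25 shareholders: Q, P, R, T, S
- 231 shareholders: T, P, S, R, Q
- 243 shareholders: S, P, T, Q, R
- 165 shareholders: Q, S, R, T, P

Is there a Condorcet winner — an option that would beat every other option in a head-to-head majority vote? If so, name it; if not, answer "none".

Checking pairwise contests:
R beats Q 699–578.
Q beats S 738–539.
Q beats P 687–590.
Q beats T 687–590.
S beats R 849–428.
Every option loses at least one head-to-head, so there is no Condorcet winner.

none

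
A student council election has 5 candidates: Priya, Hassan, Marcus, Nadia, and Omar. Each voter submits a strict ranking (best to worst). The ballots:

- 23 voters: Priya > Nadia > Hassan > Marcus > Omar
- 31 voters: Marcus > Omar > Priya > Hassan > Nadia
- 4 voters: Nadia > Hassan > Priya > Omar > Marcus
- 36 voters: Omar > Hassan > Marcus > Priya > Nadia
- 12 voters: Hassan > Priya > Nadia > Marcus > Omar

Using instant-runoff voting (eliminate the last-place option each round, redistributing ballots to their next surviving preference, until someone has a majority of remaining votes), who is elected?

Round 1: Priya 23, Hassan 12, Marcus 31, Nadia 4, Omar 36. Eliminate Nadia.
Round 2: Priya 23, Hassan 16, Marcus 31, Omar 36. Eliminate Hassan.
Round 3: Priya 39, Marcus 31, Omar 36. Eliminate Marcus.
Round 4: Priya 39, Omar 67. Omar has a majority.

Omar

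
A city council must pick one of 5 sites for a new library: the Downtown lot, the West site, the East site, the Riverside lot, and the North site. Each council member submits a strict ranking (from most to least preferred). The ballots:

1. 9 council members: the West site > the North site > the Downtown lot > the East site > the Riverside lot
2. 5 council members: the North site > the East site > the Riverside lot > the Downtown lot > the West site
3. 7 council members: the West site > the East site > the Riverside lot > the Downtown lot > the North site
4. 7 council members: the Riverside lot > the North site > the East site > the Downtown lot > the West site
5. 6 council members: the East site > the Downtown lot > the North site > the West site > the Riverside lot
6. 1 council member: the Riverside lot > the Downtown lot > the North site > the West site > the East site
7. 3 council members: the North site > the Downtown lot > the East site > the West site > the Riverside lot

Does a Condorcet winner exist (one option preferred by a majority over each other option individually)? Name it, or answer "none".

the North site

the North site vs the Downtown lot: 24–14 for the North site.
the North site vs the West site: 22–16 for the North site.
the North site vs the East site: 25–13 for the North site.
the North site vs the Riverside lot: 23–15 for the North site.
the North site beats every other option head-to-head.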